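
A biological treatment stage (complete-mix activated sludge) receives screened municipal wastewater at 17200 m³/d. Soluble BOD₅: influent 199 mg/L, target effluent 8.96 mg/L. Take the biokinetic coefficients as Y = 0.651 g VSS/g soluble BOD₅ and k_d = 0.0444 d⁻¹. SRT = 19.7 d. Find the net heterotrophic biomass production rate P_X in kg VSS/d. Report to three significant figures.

P_X ≈ 1140 kg VSS/d

Correct the yield for decay: Y_obs = Y/(1 + k_d θ_c) = 0.651 / (1 + 0.0444 × 19.7) = 0.651 / 1.875 = 0.3473.
ΔS = 199 − 8.96 = 190.0 mg/L, so the substrate removal rate is 17200 × 190.0/1000 = 3269 kg soluble BOD₅/d.
Biomass produced: P_X = Y_obs·Q·ΔS = 0.3473 × 3269 ≈ 1135 kg VSS/d.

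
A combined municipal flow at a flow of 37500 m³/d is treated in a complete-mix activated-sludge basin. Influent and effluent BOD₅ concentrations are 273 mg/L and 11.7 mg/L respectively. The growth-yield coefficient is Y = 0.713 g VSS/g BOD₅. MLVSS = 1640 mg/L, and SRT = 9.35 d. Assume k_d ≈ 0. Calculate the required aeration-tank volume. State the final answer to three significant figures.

V ≈ 39800 m³

Biomass mass balance (decay neglected): V·X = Y·Q·(S₀ − S)·θ_c, so V = 0.713 × 37500 × (273 − 11.7) × 9.35 / 1640 = 39832 m³.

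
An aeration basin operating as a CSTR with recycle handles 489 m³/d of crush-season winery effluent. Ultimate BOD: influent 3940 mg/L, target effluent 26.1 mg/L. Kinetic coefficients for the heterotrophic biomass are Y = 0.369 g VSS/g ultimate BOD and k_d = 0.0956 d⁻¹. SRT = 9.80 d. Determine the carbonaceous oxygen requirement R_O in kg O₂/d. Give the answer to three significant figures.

Correct the yield for decay: Y_obs = Y/(1 + k_d θ_c) = 0.369 / (1 + 0.0956 × 9.80) = 0.369 / 1.937 = 0.1905.
Mass of ultimate BOD removed per day: Q(S₀ − S) = 489 × 3914 g/m³ = 1914 kg/d.
P_X = Y_obs·Q·(S₀ − S) = 0.1905 × 1914 = 364.6 kg VSS/d.
R_O = Q·(S₀ − S) − 1.42·P_X = 1914 − 1.42 × 364.6 = 1396 kg O₂/d.

R_O ≈ 1400 kg O₂/d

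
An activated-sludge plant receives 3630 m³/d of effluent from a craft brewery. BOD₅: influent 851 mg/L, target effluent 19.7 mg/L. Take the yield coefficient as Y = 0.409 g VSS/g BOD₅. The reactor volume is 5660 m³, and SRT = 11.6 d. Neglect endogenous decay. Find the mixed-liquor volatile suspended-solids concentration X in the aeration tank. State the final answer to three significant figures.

Without decay, X = Y Q (S₀−S) θ_c / V = 0.409 × 3630 × (851 − 19.7) × 11.6 / 5660 = 2529 mg/L.

X ≈ 2530 mg/L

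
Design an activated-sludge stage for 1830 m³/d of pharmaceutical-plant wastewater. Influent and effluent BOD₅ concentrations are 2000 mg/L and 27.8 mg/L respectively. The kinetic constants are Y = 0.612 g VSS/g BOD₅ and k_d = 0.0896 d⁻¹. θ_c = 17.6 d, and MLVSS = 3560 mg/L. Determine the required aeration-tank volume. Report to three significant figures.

From the SRT design equation V = Y Q (S₀−S) θ_c / [X (1 + k_d θ_c)] = 0.612 × 1830 × (2000 − 27.8) × 17.6 / [3560 × (1 + 0.0896 × 17.6)] = 3.89×10^7 / 9174 = 4237 m³.

V ≈ 4240 m³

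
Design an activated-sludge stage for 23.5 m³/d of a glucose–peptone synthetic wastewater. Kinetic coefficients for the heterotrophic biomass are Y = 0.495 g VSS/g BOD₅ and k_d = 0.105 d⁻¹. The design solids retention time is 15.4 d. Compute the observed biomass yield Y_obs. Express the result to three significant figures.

Observed yield with endogenous decay: Y_obs = Y / (1 + k_d·θ_c) = 0.495 / (1 + 0.105 × 15.4) = 0.495 / 2.617 = 0.1891 g VSS/g BOD₅.

Y_obs ≈ 0.189 g VSS/g BOD₅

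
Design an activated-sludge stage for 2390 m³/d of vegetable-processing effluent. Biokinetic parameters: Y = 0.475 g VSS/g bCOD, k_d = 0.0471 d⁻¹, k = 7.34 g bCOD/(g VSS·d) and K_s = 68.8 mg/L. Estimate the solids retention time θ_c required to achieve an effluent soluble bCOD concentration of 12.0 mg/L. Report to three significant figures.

Specific growth rate at S = 12.0 mg/L: μ = YkS/(K_s+S) = 0.475·7.34·12.0/(68.8+12.0) = 0.5178 d⁻¹.
θ_c = 1/(μ − k_d) = 1/(0.5178 − 0.0471) = 1/0.4707 = 2.125 d.

θ_c ≈ 2.12 d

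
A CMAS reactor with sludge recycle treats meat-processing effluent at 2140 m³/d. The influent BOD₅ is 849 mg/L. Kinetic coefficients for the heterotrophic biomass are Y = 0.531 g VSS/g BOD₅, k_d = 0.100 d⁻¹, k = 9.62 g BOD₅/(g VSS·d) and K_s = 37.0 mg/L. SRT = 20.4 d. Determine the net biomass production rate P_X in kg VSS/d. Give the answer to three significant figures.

From the Monod/SRT balance for a CMAS, S = K_s·(1+k_d θ_c)/[θ_c·(Y k − k_d) − 1] = 37.0 × (1 + 0.100 × 20.4) / [20.4 × (0.531 × 9.62 − 0.100) − 1] = 112.5 / 101.2 = 1.112 mg/L.
Correct the yield for decay: Y_obs = Y/(1 + k_d θ_c) = 0.531 / (1 + 0.100 × 20.4) = 0.531 / 3.040 = 0.1747.
Mass of BOD₅ removed per day: Q(S₀ − S) = 2140 × 847.9 g/m³ = 1814 kg/d.
So the net sludge growth is P_X = 0.1747 × 1814 = 316.9 kg VSS/d.

P_X ≈ 317 kg VSS/d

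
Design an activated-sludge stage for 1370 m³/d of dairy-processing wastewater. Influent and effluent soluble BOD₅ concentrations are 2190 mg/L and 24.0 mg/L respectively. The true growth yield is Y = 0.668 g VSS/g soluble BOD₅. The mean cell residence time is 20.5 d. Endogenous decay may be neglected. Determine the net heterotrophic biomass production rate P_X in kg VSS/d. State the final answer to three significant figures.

No decay correction is needed, so Y_obs = Y = 0.668.
Substrate removed = Q·(S₀ − S) = 1370 m³/d × (2190 − 24.0) g/m³ = 2.97×10^6 g/d = 2967 kg/d.
Net biomass production P_X = Y_obs × Q·(S₀ − S) = 0.6680 × 2967 = 1982 kg VSS/d.

P_X ≈ 1980 kg VSS/d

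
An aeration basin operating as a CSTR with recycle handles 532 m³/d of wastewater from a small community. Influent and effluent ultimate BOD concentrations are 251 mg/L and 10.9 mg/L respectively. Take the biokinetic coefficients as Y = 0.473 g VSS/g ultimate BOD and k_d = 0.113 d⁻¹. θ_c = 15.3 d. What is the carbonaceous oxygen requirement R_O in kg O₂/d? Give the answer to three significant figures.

Observed yield with endogenous decay: Y_obs = Y / (1 + k_d·θ_c) = 0.473 / (1 + 0.113 × 15.3) = 0.473 / 2.729 = 0.1733 g VSS/g ultimate BOD.
Mass of ultimate BOD removed per day: Q(S₀ − S) = 532 × 240.1 g/m³ = 127.7 kg/d.
Net sludge production P_X = 0.1733 × 127.7 = 22.14 kg VSS/d.
Carbonaceous O₂ demand = substrate oxidised − cell-mass equivalent = 127.7 − 1.42 × 22.14 = 96.29 kg O₂/d.

R_O ≈ 96.3 kg O₂/d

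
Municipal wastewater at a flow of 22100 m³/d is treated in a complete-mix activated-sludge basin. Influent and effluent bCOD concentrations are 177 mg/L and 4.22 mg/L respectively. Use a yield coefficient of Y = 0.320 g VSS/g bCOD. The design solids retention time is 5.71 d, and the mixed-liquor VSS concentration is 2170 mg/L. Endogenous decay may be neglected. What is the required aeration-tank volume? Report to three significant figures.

V ≈ 3220 m³

With k_d = 0 the design equation reduces to V = Y Q (S₀−S) θ_c / X = 0.320 × 22100 × (177 − 4.22) × 5.71 / 2170 = 3215 m³.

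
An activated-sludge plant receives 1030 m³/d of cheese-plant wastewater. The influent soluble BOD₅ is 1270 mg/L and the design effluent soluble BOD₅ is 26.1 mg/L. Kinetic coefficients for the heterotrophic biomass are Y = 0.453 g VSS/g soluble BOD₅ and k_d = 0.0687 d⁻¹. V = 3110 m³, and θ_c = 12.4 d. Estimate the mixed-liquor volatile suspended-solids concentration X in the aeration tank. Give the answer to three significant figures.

X ≈ 1250 mg/L

From V·X·(1 + k_d·θ_c) = Y·Q·(S₀ − S)·θ_c: X = 0.453 × 1030 × (1270 − 26.1) × 12.4 / [3110 × (1 + 0.0687 × 12.4)] = 1250 mg/L.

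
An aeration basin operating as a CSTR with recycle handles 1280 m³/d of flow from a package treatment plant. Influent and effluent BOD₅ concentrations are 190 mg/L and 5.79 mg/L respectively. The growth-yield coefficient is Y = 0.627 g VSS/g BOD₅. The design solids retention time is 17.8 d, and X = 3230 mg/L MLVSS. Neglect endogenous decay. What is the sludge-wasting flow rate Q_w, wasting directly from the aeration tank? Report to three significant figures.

Q_w ≈ 45.8 m³/d

With k_d = 0 the design equation reduces to V = Y Q (S₀−S) θ_c / X = 0.627 × 1280 × (190 − 5.79) × 17.8 / 3230 = 814.7 m³.
Wasting from the aeration tank: Q_w = V / θ_c = 814.7 / 17.8 = 45.77 m³/d.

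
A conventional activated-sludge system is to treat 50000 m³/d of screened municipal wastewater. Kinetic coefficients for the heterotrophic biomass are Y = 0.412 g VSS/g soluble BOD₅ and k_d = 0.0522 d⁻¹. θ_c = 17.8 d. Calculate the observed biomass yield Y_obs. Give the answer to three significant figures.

Y_obs ≈ 0.214 g VSS/g soluble BOD₅

Y_obs = Y / (1 + k_d θ_c) = 0.412 / (1 + 0.0522 × 17.8) = 0.412 / 1.929 = 0.2136.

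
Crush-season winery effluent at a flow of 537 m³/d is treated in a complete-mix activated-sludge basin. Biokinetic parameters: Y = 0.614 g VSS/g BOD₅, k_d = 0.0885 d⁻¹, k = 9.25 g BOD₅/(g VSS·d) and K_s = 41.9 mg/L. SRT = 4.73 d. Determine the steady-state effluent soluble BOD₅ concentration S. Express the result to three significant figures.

S ≈ 2.34 mg/L

Effluent substrate depends only on kinetics and SRT: S = K_s(1 + k_d θ_c) / [θ_c(Yk − k_d) − 1] = 41.9 × (1 + 0.0885 × 4.73) / [4.73 × (0.614 × 9.25 − 0.0885) − 1] = 59.44 / 25.45 = 2.336 mg/L.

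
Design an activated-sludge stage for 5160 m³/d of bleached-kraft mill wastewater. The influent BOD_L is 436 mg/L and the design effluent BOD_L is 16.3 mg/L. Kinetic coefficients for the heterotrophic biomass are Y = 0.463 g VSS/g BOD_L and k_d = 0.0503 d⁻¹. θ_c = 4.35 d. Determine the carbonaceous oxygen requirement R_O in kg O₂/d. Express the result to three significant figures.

Observed yield with endogenous decay: Y_obs = Y / (1 + k_d·θ_c) = 0.463 / (1 + 0.0503 × 4.35) = 0.463 / 1.219 = 0.3799 g VSS/g BOD_L.
Substrate removed = Q·(S₀ − S) = 5160 m³/d × (436 − 16.3) g/m³ = 2.17×10^6 g/d = 2166 kg/d.
Net sludge production P_X = 0.3799 × 2166 = 822.7 kg VSS/d.
R_O = Q·(S₀ − S) − 1.42·P_X = 2166 − 1.42 × 822.7 = 997.4 kg O₂/d.

R_O ≈ 997 kg O₂/d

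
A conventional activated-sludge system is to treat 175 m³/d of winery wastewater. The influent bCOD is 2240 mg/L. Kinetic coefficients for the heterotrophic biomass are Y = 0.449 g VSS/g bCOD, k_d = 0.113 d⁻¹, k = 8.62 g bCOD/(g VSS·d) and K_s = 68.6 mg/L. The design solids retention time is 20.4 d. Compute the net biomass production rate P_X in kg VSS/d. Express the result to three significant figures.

Effluent substrate depends only on kinetics and SRT: S = K_s(1 + k_d θ_c) / [θ_c(Yk − k_d) − 1] = 68.6 × (1 + 0.113 × 20.4) / [20.4 × (0.449 × 8.62 − 0.113) − 1] = 226.7 / 75.65 = 2.997 mg/L.
Observed yield with endogenous decay: Y_obs = Y / (1 + k_d·θ_c) = 0.449 / (1 + 0.113 × 20.4) = 0.449 / 3.305 = 0.1358 g VSS/g bCOD.
ΔS = 2240 − 3.00 = 2237 mg/L, so the substrate removal rate is 175 × 2237/1000 = 391.5 kg bCOD/d.
Net biomass production P_X = Y_obs × Q·(S₀ − S) = 0.1358 × 391.5 = 53.18 kg VSS/d.

P_X ≈ 53.2 kg VSS/d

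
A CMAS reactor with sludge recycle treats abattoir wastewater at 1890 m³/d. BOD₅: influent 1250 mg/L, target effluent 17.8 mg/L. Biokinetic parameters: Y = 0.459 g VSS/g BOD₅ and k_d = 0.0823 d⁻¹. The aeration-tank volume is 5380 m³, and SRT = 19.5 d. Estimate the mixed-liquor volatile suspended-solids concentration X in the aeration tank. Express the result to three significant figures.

X = Y·Q·ΔS·θ_c / [V·(1 + k_d θ_c)] = 0.459 × 1890 × (1250 − 17.8) × 19.5 / [5380 × (1 + 0.0823 × 19.5)] = 1487 mg/L.

X ≈ 1490 mg/L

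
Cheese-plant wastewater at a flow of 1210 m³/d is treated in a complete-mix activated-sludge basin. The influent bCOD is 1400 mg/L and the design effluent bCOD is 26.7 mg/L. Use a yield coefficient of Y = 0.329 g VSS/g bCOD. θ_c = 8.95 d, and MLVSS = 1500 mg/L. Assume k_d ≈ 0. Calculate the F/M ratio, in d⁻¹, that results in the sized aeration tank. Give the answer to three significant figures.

F/M ≈ 0.346 d⁻¹

V·X = Y·Q·ΔS·θ_c gives V = 0.329 × 1210 × (1400 − 26.7) × 8.95 / 1500 = 3262 m³.
F/M = Q·S₀ / (V·X) = 1210 × 1400 / (3262 × 1500) = 0.3462 g bCOD·(g VSS·d)⁻¹.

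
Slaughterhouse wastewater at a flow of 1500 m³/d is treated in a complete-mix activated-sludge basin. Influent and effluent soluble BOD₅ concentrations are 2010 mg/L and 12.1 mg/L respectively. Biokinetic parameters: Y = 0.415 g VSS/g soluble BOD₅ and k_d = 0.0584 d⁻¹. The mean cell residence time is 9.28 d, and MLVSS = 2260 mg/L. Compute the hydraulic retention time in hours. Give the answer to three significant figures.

Steady-state biomass mass balance: V·X·(1 + k_d·θ_c) = Y·Q·(S₀ − S)·θ_c, so V = 0.415 × 1500 × (2010 − 12.1) × 9.28 / [2260 × (1 + 0.0584 × 9.28)] = 1.15×10^7 / 3485 = 3312 m³.
τ = V/Q = 3312/1500 = 2.208 d, or 52.99 h.

τ ≈ 53.0 h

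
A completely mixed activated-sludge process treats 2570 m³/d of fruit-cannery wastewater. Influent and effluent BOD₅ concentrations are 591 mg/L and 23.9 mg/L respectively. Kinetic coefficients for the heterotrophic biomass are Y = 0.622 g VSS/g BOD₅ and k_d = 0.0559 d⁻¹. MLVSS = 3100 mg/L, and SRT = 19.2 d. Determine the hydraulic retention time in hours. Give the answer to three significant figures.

Steady-state biomass mass balance: V·X·(1 + k_d·θ_c) = Y·Q·(S₀ − S)·θ_c, so V = 0.622 × 2570 × (591 − 23.9) × 19.2 / [3100 × (1 + 0.0559 × 19.2)] = 1.74×10^7 / 6427 = 2708 m³.
HRT = V/Q = 2708 m³ / 2570 m³·d⁻¹ = 1.054 d × 24 = 25.29 h.

τ ≈ 25.3 h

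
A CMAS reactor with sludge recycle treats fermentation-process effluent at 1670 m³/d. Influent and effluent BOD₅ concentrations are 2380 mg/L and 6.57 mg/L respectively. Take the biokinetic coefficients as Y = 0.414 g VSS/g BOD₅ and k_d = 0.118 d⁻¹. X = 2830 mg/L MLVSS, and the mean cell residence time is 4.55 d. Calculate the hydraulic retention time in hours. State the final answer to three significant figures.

τ ≈ 24.7 h

Steady-state biomass mass balance: V·X·(1 + k_d·θ_c) = Y·Q·(S₀ − S)·θ_c, so V = 0.414 × 1670 × (2380 − 6.57) × 4.55 / [2830 × (1 + 0.118 × 4.55)] = 7.47×10^6 / 4349 = 1717 m³.
τ = V/Q = 1717/1670 = 1.028 d, or 24.67 h.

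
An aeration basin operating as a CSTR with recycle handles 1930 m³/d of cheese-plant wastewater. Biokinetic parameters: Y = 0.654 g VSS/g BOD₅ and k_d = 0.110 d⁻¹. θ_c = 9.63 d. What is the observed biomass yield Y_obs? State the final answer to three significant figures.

Correct the yield for decay: Y_obs = Y/(1 + k_d θ_c) = 0.654 / (1 + 0.110 × 9.63) = 0.654 / 2.059 = 0.3176.

Y_obs ≈ 0.318 g VSS/g BOD₅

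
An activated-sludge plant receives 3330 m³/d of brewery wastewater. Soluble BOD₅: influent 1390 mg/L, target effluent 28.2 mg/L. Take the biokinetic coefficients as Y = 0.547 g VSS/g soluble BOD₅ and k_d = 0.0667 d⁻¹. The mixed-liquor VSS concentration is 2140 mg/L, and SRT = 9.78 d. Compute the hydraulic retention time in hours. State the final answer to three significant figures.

τ ≈ 49.4 h

From the SRT design equation V = Y Q (S₀−S) θ_c / [X (1 + k_d θ_c)] = 0.547 × 3330 × (1390 − 28.2) × 9.78 / [2140 × (1 + 0.0667 × 9.78)] = 2.43×10^7 / 3536 = 6861 m³.
Hydraulic retention time τ = V/Q = 6861 / 3330 = 2.060 d = 49.45 h.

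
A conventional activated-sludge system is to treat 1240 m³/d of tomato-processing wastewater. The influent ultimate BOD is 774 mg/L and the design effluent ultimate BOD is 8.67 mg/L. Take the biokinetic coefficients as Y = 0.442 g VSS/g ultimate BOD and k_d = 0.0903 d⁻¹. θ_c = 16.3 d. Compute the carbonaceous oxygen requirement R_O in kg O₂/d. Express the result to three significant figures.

Y_obs = Y / (1 + k_d θ_c) = 0.442 / (1 + 0.0903 × 16.3) = 0.442 / 2.472 = 0.1788.
Substrate removed = Q·(S₀ − S) = 1240 m³/d × (774 − 8.67) g/m³ = 9.49×10^5 g/d = 949.0 kg/d.
Net sludge production P_X = 0.1788 × 949.0 = 169.7 kg VSS/d.
R_O = Q·ΔS − 1.42 P_X = 949.0 − 241.0 = 708.0 kg O₂/d.

R_O ≈ 708 kg O₂/d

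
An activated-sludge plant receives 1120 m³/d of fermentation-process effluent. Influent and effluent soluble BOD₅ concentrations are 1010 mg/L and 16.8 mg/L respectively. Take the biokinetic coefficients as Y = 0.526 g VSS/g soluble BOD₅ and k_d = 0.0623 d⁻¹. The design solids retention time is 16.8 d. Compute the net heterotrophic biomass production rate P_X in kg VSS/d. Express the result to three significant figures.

P_X ≈ 286 kg VSS/d

Correct the yield for decay: Y_obs = Y/(1 + k_d θ_c) = 0.526 / (1 + 0.0623 × 16.8) = 0.526 / 2.047 = 0.2570.
Mass of soluble BOD₅ removed per day: Q(S₀ − S) = 1120 × 993.2 g/m³ = 1112 kg/d.
Biomass produced: P_X = Y_obs·Q·ΔS = 0.2570 × 1112 ≈ 285.9 kg VSS/d.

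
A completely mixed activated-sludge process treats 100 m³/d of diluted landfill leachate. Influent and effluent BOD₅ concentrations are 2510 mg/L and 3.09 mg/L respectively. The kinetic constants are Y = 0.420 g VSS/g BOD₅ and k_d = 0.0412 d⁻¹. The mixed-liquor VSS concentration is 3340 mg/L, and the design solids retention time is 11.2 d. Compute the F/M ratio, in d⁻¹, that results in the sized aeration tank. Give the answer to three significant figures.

Steady-state biomass mass balance: V·X·(1 + k_d·θ_c) = Y·Q·(S₀ − S)·θ_c, so V = 0.420 × 100 × (2510 − 3.09) × 11.2 / [3340 × (1 + 0.0412 × 11.2)] = 1.18×10^6 / 4881 = 241.6 m³.
Food-to-microorganism ratio F/M = Q S₀ / (V X) = 100 × 2510 / (241.6 × 3340) = 0.3111 d⁻¹.

F/M ≈ 0.311 d⁻¹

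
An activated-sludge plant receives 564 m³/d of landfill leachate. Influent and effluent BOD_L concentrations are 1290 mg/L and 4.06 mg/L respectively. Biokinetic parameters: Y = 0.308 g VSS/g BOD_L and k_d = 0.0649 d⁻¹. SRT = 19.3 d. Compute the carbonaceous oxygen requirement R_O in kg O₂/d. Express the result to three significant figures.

Observed yield with endogenous decay: Y_obs = Y / (1 + k_d·θ_c) = 0.308 / (1 + 0.0649 × 19.3) = 0.308 / 2.253 = 0.1367 g VSS/g BOD_L.
Substrate removed = Q·(S₀ − S) = 564 m³/d × (1290 − 4.06) g/m³ = 7.25×10^5 g/d = 725.3 kg/d.
Net sludge production P_X = 0.1367 × 725.3 = 99.17 kg VSS/d.
Carbonaceous O₂ demand = substrate oxidised − cell-mass equivalent = 725.3 − 1.42 × 99.17 = 584.5 kg O₂/d.

R_O ≈ 584 kg O₂/d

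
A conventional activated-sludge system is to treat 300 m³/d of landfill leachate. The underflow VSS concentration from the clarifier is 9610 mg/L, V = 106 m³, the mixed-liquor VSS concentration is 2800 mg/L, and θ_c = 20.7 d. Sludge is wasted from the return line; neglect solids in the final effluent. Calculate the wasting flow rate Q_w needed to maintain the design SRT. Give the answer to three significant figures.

Q_w = (V·X)/(θ_c X_r) = 106.0 × 2800 / (20.7 × 9610) = 1.492 m³/d.

Q_w ≈ 1.49 m³/d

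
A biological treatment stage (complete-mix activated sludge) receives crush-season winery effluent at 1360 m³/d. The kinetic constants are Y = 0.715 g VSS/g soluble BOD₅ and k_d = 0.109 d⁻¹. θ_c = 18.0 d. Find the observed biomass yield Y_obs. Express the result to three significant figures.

Y_obs ≈ 0.241 g VSS/g soluble BOD₅

Y_obs = Y / (1 + k_d θ_c) = 0.715 / (1 + 0.109 × 18.0) = 0.715 / 2.962 = 0.2414.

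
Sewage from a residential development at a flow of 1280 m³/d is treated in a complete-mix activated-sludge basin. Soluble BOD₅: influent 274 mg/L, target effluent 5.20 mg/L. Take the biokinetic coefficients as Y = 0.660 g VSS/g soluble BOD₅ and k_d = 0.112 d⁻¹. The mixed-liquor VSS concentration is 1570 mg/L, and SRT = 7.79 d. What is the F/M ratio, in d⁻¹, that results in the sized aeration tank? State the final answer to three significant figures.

F/M ≈ 0.371 d⁻¹

From the SRT design equation V = Y Q (S₀−S) θ_c / [X (1 + k_d θ_c)] = 0.660 × 1280 × (274 − 5.20) × 7.79 / [1570 × (1 + 0.112 × 7.79)] = 1.77×10^6 / 2940 = 601.7 m³.
F/M = applied load / biomass = Q·S₀/(V·X) = 1280 × 274 / (601.7 × 1570) = 0.3712 d⁻¹.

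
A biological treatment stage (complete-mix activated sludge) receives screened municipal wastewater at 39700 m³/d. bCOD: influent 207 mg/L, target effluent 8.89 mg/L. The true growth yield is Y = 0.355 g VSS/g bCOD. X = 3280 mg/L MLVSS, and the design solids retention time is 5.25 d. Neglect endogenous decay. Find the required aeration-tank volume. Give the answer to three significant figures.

V·X = Y·Q·ΔS·θ_c gives V = 0.355 × 39700 × (207 − 8.89) × 5.25 / 3280 = 4469 m³.

V ≈ 4470 m³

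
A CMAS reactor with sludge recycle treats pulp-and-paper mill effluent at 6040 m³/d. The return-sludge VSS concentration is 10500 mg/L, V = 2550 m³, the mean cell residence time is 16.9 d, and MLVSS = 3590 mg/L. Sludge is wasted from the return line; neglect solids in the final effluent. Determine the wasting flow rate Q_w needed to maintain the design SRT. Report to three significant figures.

Wasting from the return line (neglecting effluent solids): Q_w = V·X / (θ_c·X_r) = 2550 × 3590 / (16.9 × 10500) = 51.59 m³/d.

Q_w ≈ 51.6 m³/d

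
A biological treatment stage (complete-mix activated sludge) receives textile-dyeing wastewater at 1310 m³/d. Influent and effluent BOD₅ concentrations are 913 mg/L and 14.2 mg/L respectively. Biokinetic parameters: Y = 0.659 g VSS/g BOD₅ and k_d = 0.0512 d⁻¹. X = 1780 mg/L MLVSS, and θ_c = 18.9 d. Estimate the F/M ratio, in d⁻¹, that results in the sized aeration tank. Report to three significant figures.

From the SRT design equation V = Y Q (S₀−S) θ_c / [X (1 + k_d θ_c)] = 0.659 × 1310 × (913 − 14.2) × 18.9 / [1780 × (1 + 0.0512 × 18.9)] = 1.47×10^7 / 3502 = 4187 m³.
F/M = Q·S₀ / (V·X) = 1310 × 913 / (4187 × 1780) = 0.1605 g BOD₅·(g VSS·d)⁻¹.

F/M ≈ 0.160 d⁻¹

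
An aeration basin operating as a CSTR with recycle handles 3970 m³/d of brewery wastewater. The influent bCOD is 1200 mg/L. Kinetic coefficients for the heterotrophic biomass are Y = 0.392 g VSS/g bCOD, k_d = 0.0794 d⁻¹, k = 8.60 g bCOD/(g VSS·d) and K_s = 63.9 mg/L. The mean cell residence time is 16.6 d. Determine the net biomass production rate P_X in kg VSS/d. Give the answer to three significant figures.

P_X ≈ 804 kg VSS/d

Effluent substrate depends only on kinetics and SRT: S = K_s(1 + k_d θ_c) / [θ_c(Yk − k_d) − 1] = 63.9 × (1 + 0.0794 × 16.6) / [16.6 × (0.392 × 8.60 − 0.0794) − 1] = 148.1 / 53.64 = 2.761 mg/L.
The observed yield is Y_obs = Y/(1 + k_d·θ_c) = 0.392 / (1 + 0.0794 × 16.6) = 0.392 / 2.318 = 0.1691 g VSS per g bCOD removed.
ΔS = 1200 − 2.76 = 1197 mg/L, so the substrate removal rate is 3970 × 1197/1000 = 4753 kg bCOD/d.
P_X = Y_obs · Q(S₀ − S) = 0.1691 × 4753 = 803.8 kg VSS/d.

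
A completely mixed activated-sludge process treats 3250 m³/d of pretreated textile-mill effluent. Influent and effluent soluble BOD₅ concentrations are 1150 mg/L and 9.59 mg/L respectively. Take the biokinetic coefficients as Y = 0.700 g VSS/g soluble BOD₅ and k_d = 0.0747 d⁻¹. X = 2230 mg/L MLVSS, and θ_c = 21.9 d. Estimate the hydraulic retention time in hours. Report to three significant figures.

τ ≈ 71.4 h

From the SRT design equation V = Y Q (S₀−S) θ_c / [X (1 + k_d θ_c)] = 0.700 × 3250 × (1150 − 9.59) × 21.9 / [2230 × (1 + 0.0747 × 21.9)] = 5.68×10^7 / 5878 = 9666 m³.
HRT = V/Q = 9666 m³ / 3250 m³·d⁻¹ = 2.974 d × 24 = 71.38 h.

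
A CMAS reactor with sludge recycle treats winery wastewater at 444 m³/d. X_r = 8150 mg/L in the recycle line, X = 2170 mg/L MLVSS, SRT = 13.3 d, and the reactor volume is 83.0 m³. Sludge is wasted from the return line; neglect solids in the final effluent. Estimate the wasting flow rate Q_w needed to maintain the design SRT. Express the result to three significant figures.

Q_w ≈ 1.66 m³/d

Q_w = (V·X)/(θ_c X_r) = 83.00 × 2170 / (13.3 × 8150) = 1.662 m³/d.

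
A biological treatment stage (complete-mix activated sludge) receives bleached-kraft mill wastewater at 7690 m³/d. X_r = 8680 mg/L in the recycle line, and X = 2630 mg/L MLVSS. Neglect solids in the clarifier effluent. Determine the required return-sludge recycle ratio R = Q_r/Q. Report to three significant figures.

Solids balance on the clarifier gives (1+R)X = R·X_r, so R = X/(X_r − X) = 2630 / (8680 − 2630) = 0.4347.

R ≈ 0.435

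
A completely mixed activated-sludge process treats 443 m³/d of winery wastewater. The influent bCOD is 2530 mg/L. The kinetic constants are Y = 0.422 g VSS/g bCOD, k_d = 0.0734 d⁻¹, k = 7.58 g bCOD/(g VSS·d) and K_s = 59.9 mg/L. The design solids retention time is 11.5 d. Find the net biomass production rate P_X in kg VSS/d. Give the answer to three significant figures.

Effluent substrate depends only on kinetics and SRT: S = K_s(1 + k_d θ_c) / [θ_c(Yk − k_d) − 1] = 59.9 × (1 + 0.0734 × 11.5) / [11.5 × (0.422 × 7.58 − 0.0734) − 1] = 110.5 / 34.94 = 3.161 mg/L.
Observed yield with endogenous decay: Y_obs = Y / (1 + k_d·θ_c) = 0.422 / (1 + 0.0734 × 11.5) = 0.422 / 1.844 = 0.2288 g VSS/g bCOD.
Substrate removed = Q·(S₀ − S) = 443 m³/d × (2530 − 3.16) g/m³ = 1.12×10^6 g/d = 1119 kg/d.
So the net sludge growth is P_X = 0.2288 × 1119 = 256.2 kg VSS/d.

P_X ≈ 256 kg VSS/d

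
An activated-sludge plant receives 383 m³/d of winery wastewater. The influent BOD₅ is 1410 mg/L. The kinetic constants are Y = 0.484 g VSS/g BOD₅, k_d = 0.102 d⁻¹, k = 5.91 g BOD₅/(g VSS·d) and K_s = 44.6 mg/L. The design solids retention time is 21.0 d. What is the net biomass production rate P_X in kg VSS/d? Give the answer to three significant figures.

From the Monod/SRT balance for a CMAS, S = K_s·(1+k_d θ_c)/[θ_c·(Y k − k_d) − 1] = 44.6 × (1 + 0.102 × 21.0) / [21.0 × (0.484 × 5.91 − 0.102) − 1] = 140.1 / 56.93 = 2.462 mg/L.
Observed yield with endogenous decay: Y_obs = Y / (1 + k_d·θ_c) = 0.484 / (1 + 0.102 × 21.0) = 0.484 / 3.142 = 0.1540 g VSS/g BOD₅.
ΔS = 1410 − 2.46 = 1408 mg/L, so the substrate removal rate is 383 × 1408/1000 = 539.1 kg BOD₅/d.
So the net sludge growth is P_X = 0.1540 × 539.1 = 83.04 kg VSS/d.

P_X ≈ 83.0 kg VSS/d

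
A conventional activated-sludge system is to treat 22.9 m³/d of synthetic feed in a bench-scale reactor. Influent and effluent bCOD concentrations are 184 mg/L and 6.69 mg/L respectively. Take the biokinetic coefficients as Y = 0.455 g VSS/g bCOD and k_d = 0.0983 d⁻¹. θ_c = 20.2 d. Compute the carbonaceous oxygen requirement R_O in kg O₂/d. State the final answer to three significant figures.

R_O ≈ 3.18 kg O₂/d

Observed yield with endogenous decay: Y_obs = Y / (1 + k_d·θ_c) = 0.455 / (1 + 0.0983 × 20.2) = 0.455 / 2.986 = 0.1524 g VSS/g bCOD.
ΔS = 184 − 6.69 = 177.3 mg/L, so the substrate removal rate is 22.9 × 177.3/1000 = 4.060 kg bCOD/d.
Net sludge production P_X = 0.1524 × 4.060 = 0.6188 kg VSS/d.
R_O = Q·(S₀ − S) − 1.42·P_X = 4.060 − 1.42 × 0.6188 = 3.182 kg O₂/d.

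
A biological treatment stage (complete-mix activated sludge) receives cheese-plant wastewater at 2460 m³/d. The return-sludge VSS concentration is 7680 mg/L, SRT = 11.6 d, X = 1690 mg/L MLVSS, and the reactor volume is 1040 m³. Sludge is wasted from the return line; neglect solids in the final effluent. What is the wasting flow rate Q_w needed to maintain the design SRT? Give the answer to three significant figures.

Q_w ≈ 19.7 m³/d

Q_w = (V·X)/(θ_c X_r) = 1040 × 1690 / (11.6 × 7680) = 19.73 m³/d.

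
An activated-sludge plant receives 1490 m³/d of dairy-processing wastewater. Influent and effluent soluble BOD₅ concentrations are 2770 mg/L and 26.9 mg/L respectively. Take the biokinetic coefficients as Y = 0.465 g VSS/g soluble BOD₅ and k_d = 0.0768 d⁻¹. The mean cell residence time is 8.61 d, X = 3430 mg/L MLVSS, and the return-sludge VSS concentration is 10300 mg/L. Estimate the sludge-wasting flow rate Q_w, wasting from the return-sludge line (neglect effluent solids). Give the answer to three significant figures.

Rearranging the biomass balance for a CMAS with decay, V = Y·Q·ΔS·θ_c / [X·(1+k_d θ_c)] = 0.465 × 1490 × (2770 − 26.9) × 8.61 / [3430 × (1 + 0.0768 × 8.61)] = 1.64×10^7 / 5698 = 2872 m³.
Q_w = (V·X)/(θ_c X_r) = 2872 × 3430 / (8.61 × 10300) = 111.1 m³/d.

Q_w ≈ 111 m³/d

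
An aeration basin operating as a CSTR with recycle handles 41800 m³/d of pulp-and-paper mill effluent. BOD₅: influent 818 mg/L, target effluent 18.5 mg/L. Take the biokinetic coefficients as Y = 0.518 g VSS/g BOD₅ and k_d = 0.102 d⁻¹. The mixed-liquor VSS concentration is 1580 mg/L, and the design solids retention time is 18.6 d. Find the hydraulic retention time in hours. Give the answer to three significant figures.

τ ≈ 40.4 h

From the SRT design equation V = Y Q (S₀−S) θ_c / [X (1 + k_d θ_c)] = 0.518 × 41800 × (818 − 18.5) × 18.6 / [1580 × (1 + 0.102 × 18.6)] = 3.22×10^8 / 4578 = 70340 m³.
Hydraulic retention time τ = V/Q = 70340 / 41800 = 1.683 d = 40.39 h.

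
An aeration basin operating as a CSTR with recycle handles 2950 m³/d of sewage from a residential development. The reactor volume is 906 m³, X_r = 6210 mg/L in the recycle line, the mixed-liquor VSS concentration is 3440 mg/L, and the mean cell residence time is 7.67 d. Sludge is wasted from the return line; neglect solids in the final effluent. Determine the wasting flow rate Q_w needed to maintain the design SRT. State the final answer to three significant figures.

Q_w ≈ 65.4 m³/d

Q_w = (V·X)/(θ_c X_r) = 906.0 × 3440 / (7.67 × 6210) = 65.43 m³/d.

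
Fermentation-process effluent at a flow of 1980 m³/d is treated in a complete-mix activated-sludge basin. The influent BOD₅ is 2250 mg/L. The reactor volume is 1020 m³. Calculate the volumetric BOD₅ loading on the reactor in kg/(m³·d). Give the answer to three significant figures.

L_v ≈ 4.37 kg BOD₅/(m³·d)

Applied BOD₅ load per unit volume = Q·S₀/V = (1980 × 2250/1000)/1020 = 4.368 kg BOD₅·m⁻³·d⁻¹.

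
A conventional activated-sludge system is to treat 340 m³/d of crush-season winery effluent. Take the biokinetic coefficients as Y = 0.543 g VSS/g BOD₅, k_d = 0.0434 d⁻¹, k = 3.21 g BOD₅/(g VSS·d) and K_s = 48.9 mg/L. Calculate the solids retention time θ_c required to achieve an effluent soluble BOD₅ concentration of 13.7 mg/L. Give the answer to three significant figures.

θ_c ≈ 2.96 d

Specific growth rate at S = 13.7 mg/L: μ = YkS/(K_s+S) = 0.543·3.21·13.7/(48.9+13.7) = 0.3815 d⁻¹.
θ_c = 1/(μ − k_d) = 1/(0.3815 − 0.0434) = 1/0.3381 = 2.958 d.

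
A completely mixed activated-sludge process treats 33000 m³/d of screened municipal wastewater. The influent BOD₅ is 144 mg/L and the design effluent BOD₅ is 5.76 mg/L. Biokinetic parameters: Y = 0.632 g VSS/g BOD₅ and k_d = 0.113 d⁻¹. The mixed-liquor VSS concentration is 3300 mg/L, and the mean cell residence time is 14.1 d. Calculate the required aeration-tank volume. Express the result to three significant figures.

V ≈ 4750 m³

Rearranging the biomass balance for a CMAS with decay, V = Y·Q·ΔS·θ_c / [X·(1+k_d θ_c)] = 0.632 × 33000 × (144 − 5.76) × 14.1 / [3300 × (1 + 0.113 × 14.1)] = 4.07×10^7 / 8558 = 4750 m³.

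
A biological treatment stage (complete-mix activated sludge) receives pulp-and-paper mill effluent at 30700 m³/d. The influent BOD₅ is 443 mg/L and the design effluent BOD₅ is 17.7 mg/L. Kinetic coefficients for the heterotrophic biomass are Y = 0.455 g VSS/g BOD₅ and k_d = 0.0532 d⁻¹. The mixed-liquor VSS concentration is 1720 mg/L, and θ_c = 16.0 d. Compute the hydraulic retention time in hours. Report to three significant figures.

τ ≈ 23.3 h

Steady-state biomass mass balance: V·X·(1 + k_d·θ_c) = Y·Q·(S₀ − S)·θ_c, so V = 0.455 × 30700 × (443 − 17.7) × 16.0 / [1720 × (1 + 0.0532 × 16.0)] = 9.51×10^7 / 3184 = 29853 m³.
Hydraulic retention time τ = V/Q = 29853 / 30700 = 0.9724 d = 23.34 h.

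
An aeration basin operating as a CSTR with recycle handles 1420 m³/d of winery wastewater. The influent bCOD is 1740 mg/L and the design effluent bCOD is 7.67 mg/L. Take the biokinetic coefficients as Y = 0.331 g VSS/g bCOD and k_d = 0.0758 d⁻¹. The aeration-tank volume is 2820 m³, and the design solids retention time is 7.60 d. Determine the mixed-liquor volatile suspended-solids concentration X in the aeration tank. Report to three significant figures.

Solving the biomass balance for X: X = Y Q (S₀−S) θ_c / [V (1+k_d θ_c)] = 0.331 × 1420 × (1740 − 7.67) × 7.60 / [2820 × (1 + 0.0758 × 7.60)] = 1392 mg/L.

X ≈ 1390 mg/L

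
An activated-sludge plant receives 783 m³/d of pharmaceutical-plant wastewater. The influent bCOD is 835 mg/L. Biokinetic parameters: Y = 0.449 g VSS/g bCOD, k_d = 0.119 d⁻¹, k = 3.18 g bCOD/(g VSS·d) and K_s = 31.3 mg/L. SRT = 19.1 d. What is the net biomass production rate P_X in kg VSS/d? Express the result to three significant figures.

P_X ≈ 89.2 kg VSS/d

For a completely mixed reactor with recycle the Lawrence–McCarty relation gives S = K_s·(1 + k_d·θ_c) / [θ_c·(Y·k − k_d) − 1] = 31.3 × (1 + 0.119 × 19.1) / [19.1 × (0.449 × 3.18 − 0.119) − 1] = 102.4 / 24.00 = 4.269 mg/L.
Y_obs = Y / (1 + k_d θ_c) = 0.449 / (1 + 0.119 × 19.1) = 0.449 / 3.273 = 0.1372.
Substrate removed = Q·(S₀ − S) = 783 m³/d × (835 − 4.27) g/m³ = 6.5×10^5 g/d = 650.5 kg/d.
So the net sludge growth is P_X = 0.1372 × 650.5 = 89.24 kg VSS/d.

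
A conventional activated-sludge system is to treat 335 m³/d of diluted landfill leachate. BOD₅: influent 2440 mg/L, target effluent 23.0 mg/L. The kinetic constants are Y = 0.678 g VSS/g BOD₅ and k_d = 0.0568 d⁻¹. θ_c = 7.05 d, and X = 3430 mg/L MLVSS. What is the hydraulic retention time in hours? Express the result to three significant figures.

From the SRT design equation V = Y Q (S₀−S) θ_c / [X (1 + k_d θ_c)] = 0.678 × 335 × (2440 − 23.0) × 7.05 / [3430 × (1 + 0.0568 × 7.05)] = 3.87×10^6 / 4804 = 805.7 m³.
Hydraulic retention time τ = V/Q = 805.7 / 335 = 2.405 d = 57.72 h.

τ ≈ 57.7 h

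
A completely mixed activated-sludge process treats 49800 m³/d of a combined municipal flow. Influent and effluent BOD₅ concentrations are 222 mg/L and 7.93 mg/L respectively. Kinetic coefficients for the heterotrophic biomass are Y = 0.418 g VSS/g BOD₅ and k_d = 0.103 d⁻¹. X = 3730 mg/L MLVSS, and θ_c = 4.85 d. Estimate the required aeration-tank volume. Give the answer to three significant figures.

V ≈ 3860 m³

Steady-state biomass mass balance: V·X·(1 + k_d·θ_c) = Y·Q·(S₀ − S)·θ_c, so V = 0.418 × 49800 × (222 − 7.93) × 4.85 / [3730 × (1 + 0.103 × 4.85)] = 2.16×10^7 / 5593 = 3864 m³.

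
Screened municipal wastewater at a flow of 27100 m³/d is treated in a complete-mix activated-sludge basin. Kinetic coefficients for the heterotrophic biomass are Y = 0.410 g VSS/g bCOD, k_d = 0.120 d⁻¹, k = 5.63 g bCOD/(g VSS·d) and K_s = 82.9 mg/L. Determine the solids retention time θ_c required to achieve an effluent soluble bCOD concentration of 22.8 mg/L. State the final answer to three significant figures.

θ_c ≈ 2.65 d

Specific growth rate at S = 22.8 mg/L: μ = YkS/(K_s+S) = 0.410·5.63·22.8/(82.9+22.8) = 0.4979 d⁻¹.
θ_c = 1/(μ − k_d) = 1/(0.4979 − 0.120) = 1/0.3779 = 2.646 d.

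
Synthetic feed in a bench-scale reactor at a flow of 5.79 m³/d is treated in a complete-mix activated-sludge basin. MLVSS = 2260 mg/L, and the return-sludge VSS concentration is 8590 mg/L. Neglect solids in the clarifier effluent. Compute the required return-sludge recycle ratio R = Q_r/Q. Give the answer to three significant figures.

Mass balance around the secondary clarifier (neglecting effluent solids): R = X / (X_r − X) = 2260 / (8590 − 2260) = 0.3570.

R ≈ 0.357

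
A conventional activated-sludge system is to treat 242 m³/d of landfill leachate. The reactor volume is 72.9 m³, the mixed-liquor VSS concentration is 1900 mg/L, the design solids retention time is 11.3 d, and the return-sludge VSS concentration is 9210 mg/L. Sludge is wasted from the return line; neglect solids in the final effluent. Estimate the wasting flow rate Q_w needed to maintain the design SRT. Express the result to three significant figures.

Q_w ≈ 1.33 m³/d

θ_c = V·X/(Q_w·X_r) when wasting from the recycle, so Q_w = V·X/(θ_c·X_r) = 72.90 × 1900 / (11.3 × 9210) = 1.331 m³/d.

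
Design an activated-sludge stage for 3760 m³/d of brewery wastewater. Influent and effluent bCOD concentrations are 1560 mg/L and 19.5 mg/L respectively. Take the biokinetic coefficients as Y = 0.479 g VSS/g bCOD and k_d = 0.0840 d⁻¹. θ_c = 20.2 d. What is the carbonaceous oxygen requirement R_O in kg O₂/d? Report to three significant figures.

Observed yield with endogenous decay: Y_obs = Y / (1 + k_d·θ_c) = 0.479 / (1 + 0.0840 × 20.2) = 0.479 / 2.697 = 0.1776 g VSS/g bCOD.
Q·(S₀ − S) = 3760 × (1560 − 19.5) × 10⁻³ = 5792 kg/d removed.
Net sludge production P_X = 0.1776 × 5792 = 1029 kg VSS/d.
Carbonaceous O₂ demand = substrate oxidised − cell-mass equivalent = 5792 − 1.42 × 1029 = 4331 kg O₂/d.

R_O ≈ 4330 kg O₂/d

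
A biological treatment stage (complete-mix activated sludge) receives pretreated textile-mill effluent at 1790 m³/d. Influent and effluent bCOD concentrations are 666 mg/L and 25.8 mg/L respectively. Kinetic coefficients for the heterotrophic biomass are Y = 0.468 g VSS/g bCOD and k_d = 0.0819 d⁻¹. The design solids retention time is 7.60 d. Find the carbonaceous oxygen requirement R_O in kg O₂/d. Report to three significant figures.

The observed yield is Y_obs = Y/(1 + k_d·θ_c) = 0.468 / (1 + 0.0819 × 7.60) = 0.468 / 1.622 = 0.2885 g VSS per g bCOD removed.
Q·(S₀ − S) = 1790 × (666 − 25.8) × 10⁻³ = 1146 kg/d removed.
Biomass synthesised: P_X = Y_obs × 1146 = 330.6 kg VSS/d.
R_O = Q·(S₀ − S) − 1.42·P_X = 1146 − 1.42 × 330.6 = 676.6 kg O₂/d.

R_O ≈ 677 kg O₂/d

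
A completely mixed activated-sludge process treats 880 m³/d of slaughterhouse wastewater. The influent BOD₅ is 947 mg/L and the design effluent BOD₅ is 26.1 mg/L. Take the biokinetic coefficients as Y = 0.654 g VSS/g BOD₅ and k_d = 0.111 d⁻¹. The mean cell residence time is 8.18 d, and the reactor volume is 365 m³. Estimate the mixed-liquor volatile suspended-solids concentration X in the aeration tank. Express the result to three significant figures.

Solving the biomass balance for X: X = Y Q (S₀−S) θ_c / [V (1+k_d θ_c)] = 0.654 × 880 × (947 − 26.1) × 8.18 / [365 × (1 + 0.111 × 8.18)] = 6225 mg/L.

X ≈ 6230 mg/L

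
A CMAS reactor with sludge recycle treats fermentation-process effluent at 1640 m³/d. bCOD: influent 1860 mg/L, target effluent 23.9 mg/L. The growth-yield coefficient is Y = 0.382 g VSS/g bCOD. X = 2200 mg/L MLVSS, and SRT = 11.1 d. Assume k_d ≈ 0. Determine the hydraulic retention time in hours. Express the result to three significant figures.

τ ≈ 84.9 h

V·X = Y·Q·ΔS·θ_c gives V = 0.382 × 1640 × (1860 − 23.9) × 11.1 / 2200 = 5804 m³.
τ = V/Q = 5804/1640 = 3.539 d, or 84.93 h.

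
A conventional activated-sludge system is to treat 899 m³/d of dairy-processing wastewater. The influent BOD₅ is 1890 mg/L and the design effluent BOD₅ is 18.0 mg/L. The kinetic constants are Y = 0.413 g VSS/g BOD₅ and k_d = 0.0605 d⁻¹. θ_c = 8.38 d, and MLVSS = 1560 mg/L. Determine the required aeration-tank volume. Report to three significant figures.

From the SRT design equation V = Y Q (S₀−S) θ_c / [X (1 + k_d θ_c)] = 0.413 × 899 × (1890 − 18.0) × 8.38 / [1560 × (1 + 0.0605 × 8.38)] = 5.82×10^6 / 2351 = 2478 m³.

V ≈ 2480 m³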